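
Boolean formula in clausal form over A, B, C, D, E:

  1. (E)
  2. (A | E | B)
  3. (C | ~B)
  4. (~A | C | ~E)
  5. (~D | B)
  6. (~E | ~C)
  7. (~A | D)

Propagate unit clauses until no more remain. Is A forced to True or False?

False

(E) stands alone — E = True.
(~E | ~C): since E = True, the clause reduces to (~C). C = False.
(C | ~B): since C = False, the clause reduces to (~B). B = False.
From (C | ~A | ~E) and C = False, E = True: A = False.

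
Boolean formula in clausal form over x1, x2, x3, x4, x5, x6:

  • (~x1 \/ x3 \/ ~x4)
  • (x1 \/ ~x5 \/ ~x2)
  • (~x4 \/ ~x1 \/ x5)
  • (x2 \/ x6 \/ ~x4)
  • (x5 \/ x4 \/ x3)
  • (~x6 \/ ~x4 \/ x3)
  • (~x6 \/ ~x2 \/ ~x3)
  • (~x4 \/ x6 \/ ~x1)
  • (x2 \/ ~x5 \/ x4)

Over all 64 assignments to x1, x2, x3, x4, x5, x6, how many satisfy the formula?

14

Split on x4, then x1.
  x4=1, x1=1: remaining (x2,x3,x5,x6) ∈ {(0,1,1,1)} — 1.
  x4=1, x1=0: remaining (x2,x3,x5,x6) ∈ {(0,1,0,1); (0,1,1,1); (1,0,0,0); (1,1,0,0)} — 4.
  x4=0, x1=1: 6 of the 16 assignments to (x2,x3,x5,x6) work.
  x4=0, x1=0: remaining (x2,x3,x5,x6) ∈ {(0,1,0,0); (0,1,0,1); (1,1,0,0)} — 3.
Total: 1 + 4 + 6 + 3 = 14.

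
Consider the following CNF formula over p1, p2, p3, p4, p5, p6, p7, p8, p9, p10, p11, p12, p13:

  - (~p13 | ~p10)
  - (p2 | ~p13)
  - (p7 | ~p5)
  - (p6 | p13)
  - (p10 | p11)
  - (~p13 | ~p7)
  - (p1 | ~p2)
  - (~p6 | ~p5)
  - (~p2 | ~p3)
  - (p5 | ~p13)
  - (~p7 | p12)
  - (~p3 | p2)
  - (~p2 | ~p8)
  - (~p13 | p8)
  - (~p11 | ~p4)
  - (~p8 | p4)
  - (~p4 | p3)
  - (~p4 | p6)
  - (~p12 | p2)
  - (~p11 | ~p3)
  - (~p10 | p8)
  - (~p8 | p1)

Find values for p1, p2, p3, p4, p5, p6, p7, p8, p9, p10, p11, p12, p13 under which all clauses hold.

p1=False, p2=False, p3=False, p4=False, p5=False, p6=True, p7=False, p8=False, p9=True, p10=False, p11=True, p12=False, p13=False

Check each clause:
  1. (~p13 | ~p10) — ~p13 is true.
  2. (p2 | ~p13) — ~p13 is true.
  3. (p7 | ~p5) — ~p5 is true.
  4. (p13 | p6) — p6 is true.
  5. (p10 | p11) — p11 is true.
  6. (~p7 | ~p13) — ~p7 is true.
  7. (p1 | ~p2) — ~p2 is true.
  8. (~p6 | ~p5) — ~p5 is true.
  9. (~p3 | ~p2) — ~p3 is true.
  10. (~p13 | p5) — ~p13 is true.
  11. (p12 | ~p7) — ~p7 is true.
  12. (p2 | ~p3) — ~p3 is true.
  13. (~p2 | ~p8) — ~p8 is true.
  14. (~p13 | p8) — ~p13 is true.
  15. (~p4 | ~p11) — ~p4 is true.
  16. (~p8 | p4) — ~p8 is true.
  17. (p3 | ~p4) — ~p4 is true.
  18. (p6 | ~p4) — ~p4 is true.
  19. (~p12 | p2) — ~p12 is true.
  20. (~p11 | ~p3) — ~p3 is true.
  21. (p8 | ~p10) — ~p10 is true.
  22. (~p8 | p1) — ~p8 is true.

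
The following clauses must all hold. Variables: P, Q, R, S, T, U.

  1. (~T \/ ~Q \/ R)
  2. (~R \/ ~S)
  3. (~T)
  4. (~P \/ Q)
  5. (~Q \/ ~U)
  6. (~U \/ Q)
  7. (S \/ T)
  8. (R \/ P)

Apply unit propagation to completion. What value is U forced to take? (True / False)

False

(~T) stands alone — T = False.
(S \/ T): since T = False, the clause reduces to (S). S = True.
(~R \/ ~S) with S = True leaves only ~R, so R = False.
(P \/ R) with R = False leaves only P, so P = True.
(Q \/ ~P): since P = True, the clause reduces to (Q). Q = True.
(~U \/ ~Q) with Q = True leaves only ~U, so U = False.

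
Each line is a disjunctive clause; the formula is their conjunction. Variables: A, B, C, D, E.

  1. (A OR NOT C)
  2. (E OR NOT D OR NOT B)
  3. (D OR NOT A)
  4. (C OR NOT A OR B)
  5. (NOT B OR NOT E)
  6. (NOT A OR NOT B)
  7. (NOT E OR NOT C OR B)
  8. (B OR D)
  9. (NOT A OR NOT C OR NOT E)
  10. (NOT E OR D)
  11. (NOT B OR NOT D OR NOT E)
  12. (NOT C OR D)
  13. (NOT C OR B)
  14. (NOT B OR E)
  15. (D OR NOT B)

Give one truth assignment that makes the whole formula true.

A=False, B=False, C=False, D=True, E=False

Set A = False and propagate.
  then C is forced to False.
The remaining clauses are satisfied by B = False, D = True, E = False.
Every clause has at least one true literal under this assignment.
Check each clause:
  1. (NOT C OR A) — NOT C is true.
  2. (NOT D OR E OR NOT B) — NOT B is true.
  3. (NOT A OR D) — D is true.
  4. (B OR NOT A OR C) — NOT A is true.
  5. (NOT E OR NOT B) — NOT E is true.
  6. (NOT A OR NOT B) — NOT B is true.
  7. (B OR NOT C OR NOT E) — NOT E is true.
  8. (B OR D) — D is true.
  9. (NOT E OR NOT A OR NOT C) — NOT E is true.
  10. (NOT E OR D) — NOT E is true.
  11. (NOT B OR NOT D OR NOT E) — NOT E is true.
  12. (NOT C OR D) — D is true.
  13. (B OR NOT C) — NOT C is true.
  14. (NOT B OR E) — NOT B is true.
  15. (D OR NOT B) — D is true.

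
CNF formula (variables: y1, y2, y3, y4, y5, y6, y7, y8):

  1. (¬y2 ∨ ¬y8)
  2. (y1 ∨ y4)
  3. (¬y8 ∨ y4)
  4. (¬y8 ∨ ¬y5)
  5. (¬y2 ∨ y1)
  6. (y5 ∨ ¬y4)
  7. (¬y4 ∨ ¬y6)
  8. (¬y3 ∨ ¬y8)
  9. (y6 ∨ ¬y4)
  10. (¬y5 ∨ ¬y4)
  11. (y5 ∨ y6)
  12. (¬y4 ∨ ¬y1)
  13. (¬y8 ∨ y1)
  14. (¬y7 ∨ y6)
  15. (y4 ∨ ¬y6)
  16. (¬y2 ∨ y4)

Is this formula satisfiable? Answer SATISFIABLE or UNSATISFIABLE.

SATISFIABLE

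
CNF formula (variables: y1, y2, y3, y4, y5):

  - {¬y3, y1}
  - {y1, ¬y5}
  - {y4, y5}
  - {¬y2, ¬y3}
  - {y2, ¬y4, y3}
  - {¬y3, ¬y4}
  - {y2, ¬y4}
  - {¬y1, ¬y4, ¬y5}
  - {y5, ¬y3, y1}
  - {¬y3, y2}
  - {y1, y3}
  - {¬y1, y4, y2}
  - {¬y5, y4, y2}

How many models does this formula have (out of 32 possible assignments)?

2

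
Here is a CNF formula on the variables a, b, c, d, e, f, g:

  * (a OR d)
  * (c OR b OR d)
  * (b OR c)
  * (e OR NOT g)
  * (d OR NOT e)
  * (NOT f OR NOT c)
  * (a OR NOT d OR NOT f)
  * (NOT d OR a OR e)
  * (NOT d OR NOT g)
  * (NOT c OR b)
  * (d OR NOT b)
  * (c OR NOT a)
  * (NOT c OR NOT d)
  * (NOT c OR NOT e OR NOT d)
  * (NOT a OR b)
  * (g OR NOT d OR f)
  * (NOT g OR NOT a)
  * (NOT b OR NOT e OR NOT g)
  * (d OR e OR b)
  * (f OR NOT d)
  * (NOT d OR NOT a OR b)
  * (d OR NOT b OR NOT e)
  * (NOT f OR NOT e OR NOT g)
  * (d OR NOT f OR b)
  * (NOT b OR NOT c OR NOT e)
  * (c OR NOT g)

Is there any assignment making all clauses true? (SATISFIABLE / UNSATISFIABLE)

UNSATISFIABLE

d = True:
  propagation gives g=False, c=False, b=True, a=False; an empty clause results — contradiction.
d = False:
  propagation gives a=True, e=False, g=False, b=False; an empty clause results — contradiction.
Every branch closes, so no satisfying assignment exists.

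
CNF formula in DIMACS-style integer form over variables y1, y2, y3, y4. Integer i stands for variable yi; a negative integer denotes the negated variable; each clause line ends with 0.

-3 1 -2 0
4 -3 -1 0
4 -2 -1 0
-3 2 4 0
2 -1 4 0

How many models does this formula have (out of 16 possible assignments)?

9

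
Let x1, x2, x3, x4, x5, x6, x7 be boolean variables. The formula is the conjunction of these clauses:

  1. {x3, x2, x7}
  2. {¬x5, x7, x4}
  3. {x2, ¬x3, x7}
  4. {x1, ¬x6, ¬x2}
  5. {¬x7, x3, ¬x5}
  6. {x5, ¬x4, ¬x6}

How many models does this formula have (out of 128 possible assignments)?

Split on x7, then x2.
  x7=1, x2=1: 16 of the 32 assignments to (x1,x3,x4,x5,x6) work.
  x7=1, x2=0: x1 free; 10 ways for (x3,x4,x5,x6) × 2^1 = 20.
  x7=0, x2=1: x3 free; 8 ways for (x1,x4,x5,x6) × 2^1 = 16.
  x7=0, x2=0: a clause becomes empty — 0.
Total: 16 + 20 + 16 + 0 = 52.

52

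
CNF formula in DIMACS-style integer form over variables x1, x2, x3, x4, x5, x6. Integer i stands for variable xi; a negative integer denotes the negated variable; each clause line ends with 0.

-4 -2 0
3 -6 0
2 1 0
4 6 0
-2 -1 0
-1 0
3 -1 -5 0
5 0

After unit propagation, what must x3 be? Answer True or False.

(NOT x1) is a unit clause: x1 = False.
(x1 OR x2): since x1 = False, the clause reduces to (x2). x2 = True.
(NOT x4 OR NOT x2): since x2 = True, the clause reduces to (NOT x4). x4 = False.
In (x6 OR x4), x4 is now false; x6 must hold, so x6 = True.
In (NOT x6 OR x3), NOT x6 is now false; x3 must hold, so x3 = True.

True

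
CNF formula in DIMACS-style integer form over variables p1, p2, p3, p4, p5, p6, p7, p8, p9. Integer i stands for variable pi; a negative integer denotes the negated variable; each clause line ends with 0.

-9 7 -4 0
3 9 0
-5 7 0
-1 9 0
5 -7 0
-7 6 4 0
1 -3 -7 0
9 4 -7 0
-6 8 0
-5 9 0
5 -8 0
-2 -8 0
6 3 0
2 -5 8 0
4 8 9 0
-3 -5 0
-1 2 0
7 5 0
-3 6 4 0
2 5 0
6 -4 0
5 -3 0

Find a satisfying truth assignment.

Set p1 = False and propagate.
For the remaining variables, p2 = False, p3 = False, p4 = False, p5 = True, p6 = True, p7 = True, p8 = True, p9 = True works.

p1 = 0, p2 = 0, p3 = 0, p4 = 0, p5 = 1, p6 = 1, p7 = 1, p8 = 1, p9 = 1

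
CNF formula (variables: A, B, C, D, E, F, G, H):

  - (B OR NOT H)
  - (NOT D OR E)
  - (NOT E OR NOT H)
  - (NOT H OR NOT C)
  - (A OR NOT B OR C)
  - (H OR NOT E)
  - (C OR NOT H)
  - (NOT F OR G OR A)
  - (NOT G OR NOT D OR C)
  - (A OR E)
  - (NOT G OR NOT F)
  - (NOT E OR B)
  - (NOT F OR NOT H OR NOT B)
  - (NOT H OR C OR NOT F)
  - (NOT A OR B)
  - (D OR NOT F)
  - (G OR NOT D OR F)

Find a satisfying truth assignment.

A = T, B = T, C = T, D = F, E = F, F = F, G = F, H = F

Try A = True.
  then B is forced to True.
Set C = True and propagate.
  then H is forced to False.
  then E is forced to False.
  then D is forced to False.
  then F is forced to False.
G is now unconstrained; take G = False.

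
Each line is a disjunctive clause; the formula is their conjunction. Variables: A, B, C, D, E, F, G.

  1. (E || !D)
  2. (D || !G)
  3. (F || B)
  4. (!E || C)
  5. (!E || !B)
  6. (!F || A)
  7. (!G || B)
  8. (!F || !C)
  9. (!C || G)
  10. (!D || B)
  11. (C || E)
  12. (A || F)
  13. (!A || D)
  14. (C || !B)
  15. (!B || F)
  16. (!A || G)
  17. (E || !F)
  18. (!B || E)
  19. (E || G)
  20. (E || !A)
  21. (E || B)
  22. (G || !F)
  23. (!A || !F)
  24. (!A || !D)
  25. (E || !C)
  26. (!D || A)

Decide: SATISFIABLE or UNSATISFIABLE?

UNSATISFIABLE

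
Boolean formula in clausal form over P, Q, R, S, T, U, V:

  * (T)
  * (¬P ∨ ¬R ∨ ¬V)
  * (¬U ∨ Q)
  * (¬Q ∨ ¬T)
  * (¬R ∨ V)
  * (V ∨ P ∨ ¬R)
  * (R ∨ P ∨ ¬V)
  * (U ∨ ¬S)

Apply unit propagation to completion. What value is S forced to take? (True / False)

False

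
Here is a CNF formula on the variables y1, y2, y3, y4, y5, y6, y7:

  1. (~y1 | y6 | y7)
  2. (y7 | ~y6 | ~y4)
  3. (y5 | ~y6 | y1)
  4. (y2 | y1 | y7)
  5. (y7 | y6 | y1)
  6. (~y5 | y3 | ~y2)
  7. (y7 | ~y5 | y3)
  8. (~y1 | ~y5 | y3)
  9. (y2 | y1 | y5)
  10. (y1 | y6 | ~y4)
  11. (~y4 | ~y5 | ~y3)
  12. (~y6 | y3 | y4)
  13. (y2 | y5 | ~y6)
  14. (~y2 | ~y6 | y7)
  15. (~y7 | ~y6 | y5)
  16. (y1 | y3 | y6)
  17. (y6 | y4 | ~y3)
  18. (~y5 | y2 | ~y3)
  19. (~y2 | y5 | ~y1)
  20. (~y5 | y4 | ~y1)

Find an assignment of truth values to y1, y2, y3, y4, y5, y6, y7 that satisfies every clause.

Try y1 = True.
The remaining clauses are satisfied by y2 = False, y3 = False, y4 = True, y5 = False, y6 = False, y7 = True.
Every clause has at least one true literal under this assignment.

y1=T, y2=F, y3=F, y4=T, y5=F, y6=F, y7=T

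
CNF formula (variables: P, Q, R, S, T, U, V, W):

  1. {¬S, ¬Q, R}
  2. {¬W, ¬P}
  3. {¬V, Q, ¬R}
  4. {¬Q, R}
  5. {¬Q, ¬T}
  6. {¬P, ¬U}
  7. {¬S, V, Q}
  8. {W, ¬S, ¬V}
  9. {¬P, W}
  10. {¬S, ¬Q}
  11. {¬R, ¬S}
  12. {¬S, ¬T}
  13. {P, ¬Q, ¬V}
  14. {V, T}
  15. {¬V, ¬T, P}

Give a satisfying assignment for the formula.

P = False, Q = False, R = False, S = False, T = False, U = True, V = True, W = False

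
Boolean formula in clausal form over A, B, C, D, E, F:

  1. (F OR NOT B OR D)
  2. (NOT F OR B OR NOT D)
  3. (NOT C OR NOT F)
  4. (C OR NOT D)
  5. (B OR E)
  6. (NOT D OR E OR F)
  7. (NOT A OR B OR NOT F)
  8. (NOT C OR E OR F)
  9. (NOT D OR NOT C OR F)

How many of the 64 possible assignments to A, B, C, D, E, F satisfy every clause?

Case analysis on F and D:
  F=1, D=1: a clause becomes empty — 0.
  F=1, D=0: 5 of the 16 assignments to (A,B,C,E) work.
  F=0, D=1: a clause becomes empty — 0.
  F=0, D=0: remaining (A,B,C,E) ∈ {(0,0,0,1); (0,0,1,1); (1,0,0,1); (1,0,1,1)} — 4.
Total: 0 + 5 + 0 + 4 = 9.

9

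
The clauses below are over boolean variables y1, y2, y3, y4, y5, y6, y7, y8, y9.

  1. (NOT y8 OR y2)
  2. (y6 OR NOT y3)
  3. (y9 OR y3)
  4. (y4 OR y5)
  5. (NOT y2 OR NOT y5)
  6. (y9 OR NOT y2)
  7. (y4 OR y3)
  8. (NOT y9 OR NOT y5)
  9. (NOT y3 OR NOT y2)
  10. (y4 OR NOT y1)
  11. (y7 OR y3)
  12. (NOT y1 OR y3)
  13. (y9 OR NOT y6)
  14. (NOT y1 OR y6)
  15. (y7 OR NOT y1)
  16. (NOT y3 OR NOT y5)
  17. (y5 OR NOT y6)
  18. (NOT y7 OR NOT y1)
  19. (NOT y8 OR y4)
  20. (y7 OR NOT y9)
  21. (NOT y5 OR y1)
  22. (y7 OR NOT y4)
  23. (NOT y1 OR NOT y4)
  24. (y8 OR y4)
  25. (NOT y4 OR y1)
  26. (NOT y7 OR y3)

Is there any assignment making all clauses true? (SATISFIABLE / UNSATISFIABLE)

y1 = True:
  propagation gives y4=True; an empty clause results — contradiction.
y1 = False:
  propagation gives y5=False, y4=True; an empty clause results — contradiction.
Every branch closes, so no satisfying assignment exists.

UNSATISFIABLE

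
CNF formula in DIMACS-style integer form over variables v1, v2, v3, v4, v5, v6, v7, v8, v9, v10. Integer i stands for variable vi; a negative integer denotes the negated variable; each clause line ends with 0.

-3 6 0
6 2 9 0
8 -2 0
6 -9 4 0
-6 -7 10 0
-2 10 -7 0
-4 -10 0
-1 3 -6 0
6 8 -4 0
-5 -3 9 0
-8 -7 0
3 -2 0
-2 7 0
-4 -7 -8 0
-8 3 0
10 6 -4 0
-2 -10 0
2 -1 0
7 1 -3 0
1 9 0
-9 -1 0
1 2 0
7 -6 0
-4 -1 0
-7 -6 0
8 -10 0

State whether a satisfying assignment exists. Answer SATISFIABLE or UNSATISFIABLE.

UNSATISFIABLE

v6 = True:
  propagation gives v7=True; an empty clause results — contradiction.
v6 = False:
  propagation gives v3=False, v2=False, v9=True, v4=True; an empty clause results — contradiction.
Every branch closes, so no satisfying assignment exists.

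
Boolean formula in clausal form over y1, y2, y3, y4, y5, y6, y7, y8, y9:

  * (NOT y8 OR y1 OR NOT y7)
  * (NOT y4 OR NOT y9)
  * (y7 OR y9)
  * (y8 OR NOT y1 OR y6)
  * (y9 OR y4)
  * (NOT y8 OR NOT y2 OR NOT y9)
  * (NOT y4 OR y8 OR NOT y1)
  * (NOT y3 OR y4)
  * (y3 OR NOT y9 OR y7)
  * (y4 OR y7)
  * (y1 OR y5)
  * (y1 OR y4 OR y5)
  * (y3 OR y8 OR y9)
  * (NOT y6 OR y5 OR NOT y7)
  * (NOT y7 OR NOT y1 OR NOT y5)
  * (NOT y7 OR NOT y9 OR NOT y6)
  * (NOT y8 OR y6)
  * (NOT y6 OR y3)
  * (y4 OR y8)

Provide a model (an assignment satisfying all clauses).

y1 = 0, y2 = 1, y3 = 1, y4 = 1, y5 = 1, y6 = 0, y7 = 1, y8 = 0, y9 = 0

Try y1 = False.
  then y5 is forced to True.
Set y2 = True and propagate.
Set y3 = True and propagate.
  then y4 is forced to True.
  then y9 is forced to False.
  then y7 is forced to True.
  then y8 is forced to False.
y6 is now unconstrained; take y6 = False.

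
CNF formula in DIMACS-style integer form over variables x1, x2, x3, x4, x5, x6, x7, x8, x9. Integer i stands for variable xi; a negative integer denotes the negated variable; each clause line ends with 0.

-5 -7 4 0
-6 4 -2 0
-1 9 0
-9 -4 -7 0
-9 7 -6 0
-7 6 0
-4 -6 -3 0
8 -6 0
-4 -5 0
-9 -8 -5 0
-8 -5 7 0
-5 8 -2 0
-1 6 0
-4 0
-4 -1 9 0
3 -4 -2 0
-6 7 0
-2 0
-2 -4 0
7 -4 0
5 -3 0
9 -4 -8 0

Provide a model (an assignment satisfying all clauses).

x1 = False, x2 = False, x3 = False, x4 = False, x5 = False, x6 = False, x7 = False, x8 = True, x9 = False

Check each clause:
  1. {x4, ¬x7, ¬x5} — ¬x7 is true.
  2. {¬x2, x4, ¬x6} — ¬x6 is true.
  3. {x9, ¬x1} — ¬x1 is true.
  4. {¬x7, ¬x9, ¬x4} — ¬x7 is true.
  5. {x7, ¬x9, ¬x6} — ¬x6 is true.
  6. {¬x7, x6} — ¬x7 is true.
  7. {¬x4, ¬x3, ¬x6} — ¬x6 is true.
  8. {x8, ¬x6} — x8 is true.
  9. {¬x5, ¬x4} — ¬x5 is true.
  10. {¬x5, ¬x9, ¬x8} — ¬x5 is true.
  11. {¬x8, ¬x5, x7} — ¬x5 is true.
  12. {¬x2, ¬x5, x8} — x8 is true.
  13. {¬x1, x6} — ¬x1 is true.
  14. {¬x4} — ¬x4 is true.
  15. {x9, ¬x4, ¬x1} — ¬x4 is true.
  16. {x3, ¬x2, ¬x4} — ¬x4 is true.
  17. {¬x6, x7} — ¬x6 is true.
  18. {¬x2} — ¬x2 is true.
  19. {¬x2, ¬x4} — ¬x4 is true.
  20. {x7, ¬x4} — ¬x4 is true.
  21. {¬x3, x5} — ¬x3 is true.
  22. {¬x4, ¬x8, x9} — ¬x4 is true.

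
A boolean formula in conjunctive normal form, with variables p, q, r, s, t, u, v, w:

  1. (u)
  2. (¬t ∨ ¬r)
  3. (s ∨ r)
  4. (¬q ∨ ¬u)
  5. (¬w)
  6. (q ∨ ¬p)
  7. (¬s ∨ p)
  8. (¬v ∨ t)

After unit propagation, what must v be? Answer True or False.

Unit clause (u) sets u = True.
In (¬u ∨ ¬q), ¬u is now false; ¬q must hold, so q = False.
Unit clause (¬w) sets w = False.
In (¬p ∨ q), q is now false; ¬p must hold, so p = False.
(¬s ∨ p) with p = False leaves only ¬s, so s = False.
In (r ∨ s), s is now false; r must hold, so r = True.
(¬r ∨ ¬t) with r = True leaves only ¬t, so t = False.
From (t ∨ ¬v) and t = False: v = False.

False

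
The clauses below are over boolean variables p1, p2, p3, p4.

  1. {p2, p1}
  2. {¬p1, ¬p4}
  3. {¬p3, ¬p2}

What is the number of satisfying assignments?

5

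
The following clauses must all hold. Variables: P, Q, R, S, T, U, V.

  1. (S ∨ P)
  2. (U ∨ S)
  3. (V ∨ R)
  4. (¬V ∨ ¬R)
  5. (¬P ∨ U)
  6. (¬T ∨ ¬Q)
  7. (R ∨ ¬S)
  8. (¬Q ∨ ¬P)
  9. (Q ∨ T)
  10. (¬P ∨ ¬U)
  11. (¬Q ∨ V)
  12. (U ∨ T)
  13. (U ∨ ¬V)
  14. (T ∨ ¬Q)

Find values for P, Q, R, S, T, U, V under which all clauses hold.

Set P = False and propagate.
  then S is forced to True.
  then R is forced to True.
  then V is forced to False.
  then Q is forced to False.
  then T is forced to True.
U is now unconstrained; take U = False.

P=F  Q=F  R=T  S=T  T=T  U=F  V=F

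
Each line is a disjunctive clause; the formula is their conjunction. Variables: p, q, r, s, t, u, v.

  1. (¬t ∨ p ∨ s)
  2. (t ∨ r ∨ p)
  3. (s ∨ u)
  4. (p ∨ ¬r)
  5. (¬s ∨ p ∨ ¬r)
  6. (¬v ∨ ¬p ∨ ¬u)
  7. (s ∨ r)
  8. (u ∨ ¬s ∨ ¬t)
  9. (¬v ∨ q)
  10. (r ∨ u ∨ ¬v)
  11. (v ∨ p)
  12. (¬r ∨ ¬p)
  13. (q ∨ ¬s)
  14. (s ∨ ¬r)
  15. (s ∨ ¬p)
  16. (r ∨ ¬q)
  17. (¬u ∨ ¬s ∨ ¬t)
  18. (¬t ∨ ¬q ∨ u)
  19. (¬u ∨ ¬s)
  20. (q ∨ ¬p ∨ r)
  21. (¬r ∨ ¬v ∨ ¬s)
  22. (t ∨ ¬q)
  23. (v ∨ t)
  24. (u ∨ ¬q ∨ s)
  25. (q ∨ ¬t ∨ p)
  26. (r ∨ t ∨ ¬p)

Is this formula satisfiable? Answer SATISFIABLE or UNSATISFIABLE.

s = True:
  propagation gives q=True, r=True, p=True; an empty clause results — contradiction.
s = False:
  propagation gives u=True, r=True; an empty clause results — contradiction.
Every branch closes, so no satisfying assignment exists.

UNSATISFIABLE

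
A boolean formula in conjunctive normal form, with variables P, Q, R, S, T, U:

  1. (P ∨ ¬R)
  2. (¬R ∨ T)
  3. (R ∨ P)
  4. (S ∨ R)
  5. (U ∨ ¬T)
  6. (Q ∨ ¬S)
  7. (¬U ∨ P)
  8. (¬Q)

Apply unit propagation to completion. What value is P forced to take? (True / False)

Unit clause (¬Q) sets Q = False.
(Q ∨ ¬S): since Q = False, the clause reduces to (¬S). S = False.
(S ∨ R) with S = False leaves only R, so R = True.
From (¬R ∨ P) and R = True: P = True.

True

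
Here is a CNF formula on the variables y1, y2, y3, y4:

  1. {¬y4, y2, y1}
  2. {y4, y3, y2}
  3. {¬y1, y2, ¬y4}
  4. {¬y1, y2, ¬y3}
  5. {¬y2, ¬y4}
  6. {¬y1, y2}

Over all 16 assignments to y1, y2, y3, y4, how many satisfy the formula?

5

The models are:
  y1=F y2=F y3=T y4=F
  y1=F y2=T y3=F y4=F
  y1=F y2=T y3=T y4=F
  y1=T y2=T y3=F y4=F
  y1=T y2=T y3=T y4=F
That's 5 in total.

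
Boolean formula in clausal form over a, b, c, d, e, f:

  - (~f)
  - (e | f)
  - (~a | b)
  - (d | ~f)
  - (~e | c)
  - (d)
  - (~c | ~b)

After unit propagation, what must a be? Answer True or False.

Unit clause (~f) sets f = False.
From (e | f) and f = False: e = True.
(c | ~e): since e = True, the clause reduces to (c). c = True.
(d) is a unit clause: d = True.
In (~b | ~c), ~c is now false; ~b must hold, so b = False.
In (b | ~a), b is now false; ~a must hold, so a = False.

False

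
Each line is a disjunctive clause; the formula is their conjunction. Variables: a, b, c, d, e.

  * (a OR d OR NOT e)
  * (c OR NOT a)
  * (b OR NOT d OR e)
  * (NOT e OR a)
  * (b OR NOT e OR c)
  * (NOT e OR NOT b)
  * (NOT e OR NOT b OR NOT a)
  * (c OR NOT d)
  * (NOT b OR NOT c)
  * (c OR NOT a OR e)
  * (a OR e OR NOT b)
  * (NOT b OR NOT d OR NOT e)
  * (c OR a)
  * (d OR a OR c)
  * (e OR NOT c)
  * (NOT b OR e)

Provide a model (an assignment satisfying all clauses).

a=T, b=F, c=T, d=F, e=T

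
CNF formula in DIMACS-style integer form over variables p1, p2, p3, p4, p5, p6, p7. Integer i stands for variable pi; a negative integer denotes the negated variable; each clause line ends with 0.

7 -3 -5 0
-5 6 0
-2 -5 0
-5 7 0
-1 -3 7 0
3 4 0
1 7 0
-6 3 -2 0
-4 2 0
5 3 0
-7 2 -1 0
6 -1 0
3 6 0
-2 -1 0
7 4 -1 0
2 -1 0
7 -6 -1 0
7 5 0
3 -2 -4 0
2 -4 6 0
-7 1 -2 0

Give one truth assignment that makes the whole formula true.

p1=False, p2=False, p3=True, p4=False, p5=False, p6=True, p7=True

Try p1 = False.
  then p7 is forced to True.
  then p2 is forced to False.
  then p4 is forced to False.
  then p3 is forced to True.
Try p5 = False.
p6 is now unconstrained; take p6 = True.
Every clause has at least one true literal under this assignment.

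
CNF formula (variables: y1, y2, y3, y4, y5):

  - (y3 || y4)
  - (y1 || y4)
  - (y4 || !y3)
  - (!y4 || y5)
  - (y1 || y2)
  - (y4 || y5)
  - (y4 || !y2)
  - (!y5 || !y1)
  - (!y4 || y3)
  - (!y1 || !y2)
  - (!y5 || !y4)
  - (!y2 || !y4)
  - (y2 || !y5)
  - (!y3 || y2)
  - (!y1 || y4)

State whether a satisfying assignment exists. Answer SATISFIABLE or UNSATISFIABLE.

UNSATISFIABLE

y4 = True:
  propagation gives y5=True; an empty clause results — contradiction.
y4 = False:
  propagation gives y3=True; an empty clause results — contradiction.
Every branch closes, so no satisfying assignment exists.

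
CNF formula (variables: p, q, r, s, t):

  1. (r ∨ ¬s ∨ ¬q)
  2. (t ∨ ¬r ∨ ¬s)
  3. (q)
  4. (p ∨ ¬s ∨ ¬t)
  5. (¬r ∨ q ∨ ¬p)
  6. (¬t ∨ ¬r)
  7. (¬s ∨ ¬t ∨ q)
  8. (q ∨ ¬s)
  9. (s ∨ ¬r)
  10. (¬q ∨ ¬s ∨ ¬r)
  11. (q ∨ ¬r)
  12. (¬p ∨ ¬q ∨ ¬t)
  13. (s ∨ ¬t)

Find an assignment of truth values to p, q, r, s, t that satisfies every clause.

p=0, q=1, r=0, s=0, t=0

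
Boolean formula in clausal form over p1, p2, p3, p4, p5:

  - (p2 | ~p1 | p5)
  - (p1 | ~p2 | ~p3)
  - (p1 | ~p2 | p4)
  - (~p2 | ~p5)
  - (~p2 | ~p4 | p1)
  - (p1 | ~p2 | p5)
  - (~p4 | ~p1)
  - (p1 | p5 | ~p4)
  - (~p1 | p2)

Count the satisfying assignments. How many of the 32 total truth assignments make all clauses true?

8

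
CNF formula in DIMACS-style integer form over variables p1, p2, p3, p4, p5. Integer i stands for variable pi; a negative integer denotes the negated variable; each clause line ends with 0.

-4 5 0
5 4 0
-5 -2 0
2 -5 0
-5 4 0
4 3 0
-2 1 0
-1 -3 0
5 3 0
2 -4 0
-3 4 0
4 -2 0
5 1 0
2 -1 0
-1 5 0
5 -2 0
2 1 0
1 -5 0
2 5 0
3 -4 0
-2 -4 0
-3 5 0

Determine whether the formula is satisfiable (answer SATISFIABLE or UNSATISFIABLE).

UNSATISFIABLE

p5 = True:
  propagation gives p2=False; an empty clause results — contradiction.
p5 = False:
  propagation gives p4=False; an empty clause results — contradiction.
Every branch closes, so no satisfying assignment exists.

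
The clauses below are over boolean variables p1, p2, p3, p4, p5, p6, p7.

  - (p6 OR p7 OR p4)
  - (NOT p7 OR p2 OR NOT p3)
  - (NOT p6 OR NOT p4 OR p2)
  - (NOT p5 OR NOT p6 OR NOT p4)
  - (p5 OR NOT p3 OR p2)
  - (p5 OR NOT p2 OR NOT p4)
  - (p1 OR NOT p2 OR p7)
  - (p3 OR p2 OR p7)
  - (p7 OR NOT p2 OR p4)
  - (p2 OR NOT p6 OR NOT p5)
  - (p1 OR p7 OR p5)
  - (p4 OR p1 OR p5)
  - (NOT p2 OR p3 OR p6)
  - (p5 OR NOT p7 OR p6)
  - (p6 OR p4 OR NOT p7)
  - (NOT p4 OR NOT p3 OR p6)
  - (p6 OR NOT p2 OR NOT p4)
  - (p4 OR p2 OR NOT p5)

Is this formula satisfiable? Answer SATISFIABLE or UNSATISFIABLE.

SATISFIABLE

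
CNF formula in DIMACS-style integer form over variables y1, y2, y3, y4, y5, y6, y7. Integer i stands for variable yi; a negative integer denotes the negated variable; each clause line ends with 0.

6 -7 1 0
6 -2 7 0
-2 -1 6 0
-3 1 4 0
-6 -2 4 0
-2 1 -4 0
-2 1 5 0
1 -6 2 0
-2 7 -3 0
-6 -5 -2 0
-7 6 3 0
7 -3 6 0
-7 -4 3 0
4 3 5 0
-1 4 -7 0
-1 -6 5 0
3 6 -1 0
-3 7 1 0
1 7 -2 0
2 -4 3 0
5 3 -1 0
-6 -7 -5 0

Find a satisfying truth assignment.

Branch on y1: take y1 = True.
The remaining clauses are satisfied by y2 = False, y3 = False, y4 = False, y5 = True, y6 = True, y7 = False.
Check each clause:
  1. (~y7 \/ y1 \/ y6) — y1 is true.
  2. (~y2 \/ y6 \/ y7) — ~y2 is true.
  3. (y6 \/ ~y1 \/ ~y2) — y6 is true.
  4. (~y3 \/ y4 \/ y1) — y1 is true.
  5. (y4 \/ ~y2 \/ ~y6) — ~y2 is true.
  6. (y1 \/ ~y4 \/ ~y2) — y1 is true.
  7. (y1 \/ y5 \/ ~y2) — y1 is true.
  8. (~y6 \/ y1 \/ y2) — y1 is true.
  9. (y7 \/ ~y3 \/ ~y2) — ~y3 is true.
  10. (~y5 \/ ~y6 \/ ~y2) — ~y2 is true.
  11. (y6 \/ ~y7 \/ y3) — ~y7 is true.
  12. (y7 \/ y6 \/ ~y3) — ~y3 is true.
  13. (~y4 \/ y3 \/ ~y7) — ~y7 is true.
  14. (y4 \/ y5 \/ y3) — y5 is true.
  15. (~y1 \/ y4 \/ ~y7) — ~y7 is true.
  16. (~y1 \/ ~y6 \/ y5) — y5 is true.
  17. (~y1 \/ y3 \/ y6) — y6 is true.
  18. (y7 \/ y1 \/ ~y3) — y1 is true.
  19. (y7 \/ ~y2 \/ y1) — y1 is true.
  20. (y2 \/ ~y4 \/ y3) — ~y4 is true.
  21. (~y1 \/ y3 \/ y5) — y5 is true.
  22. (~y6 \/ ~y7 \/ ~y5) — ~y7 is true.

y1 = True, y2 = False, y3 = False, y4 = False, y5 = True, y6 = True, y7 = False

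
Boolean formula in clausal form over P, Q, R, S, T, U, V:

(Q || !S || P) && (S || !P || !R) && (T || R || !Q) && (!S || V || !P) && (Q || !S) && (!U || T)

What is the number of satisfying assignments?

47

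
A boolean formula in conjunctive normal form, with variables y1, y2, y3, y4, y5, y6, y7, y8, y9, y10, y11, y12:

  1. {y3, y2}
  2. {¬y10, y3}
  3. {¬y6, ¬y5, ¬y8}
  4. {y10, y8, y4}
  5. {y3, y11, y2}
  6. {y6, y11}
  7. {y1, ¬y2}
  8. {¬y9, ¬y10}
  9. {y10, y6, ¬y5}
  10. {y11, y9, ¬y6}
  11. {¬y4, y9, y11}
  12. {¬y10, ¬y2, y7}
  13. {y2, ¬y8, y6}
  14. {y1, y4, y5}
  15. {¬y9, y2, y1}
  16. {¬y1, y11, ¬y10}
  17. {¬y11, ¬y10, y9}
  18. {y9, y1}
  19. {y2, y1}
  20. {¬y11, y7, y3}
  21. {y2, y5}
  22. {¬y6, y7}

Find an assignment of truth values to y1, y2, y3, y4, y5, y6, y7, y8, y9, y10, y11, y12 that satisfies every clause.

y1 = 1, y2 = 1, y3 = 0, y4 = 1, y5 = 0, y6 = 1, y7 = 1, y8 = 1, y9 = 1, y10 = 0, y11 = 1, y12 = 0

Pure literal: y7 appears only positively; assign y7 = True.
Try y1 = True.
Branch on y2: take y2 = True.
Set y3 = False and propagate.
  then y10 is forced to False.
For the remaining variables, y4 = True, y5 = False, y6 = True, y8 = True, y9 = True, y11 = True, y12 = False works.
Every clause has at least one true literal under this assignment.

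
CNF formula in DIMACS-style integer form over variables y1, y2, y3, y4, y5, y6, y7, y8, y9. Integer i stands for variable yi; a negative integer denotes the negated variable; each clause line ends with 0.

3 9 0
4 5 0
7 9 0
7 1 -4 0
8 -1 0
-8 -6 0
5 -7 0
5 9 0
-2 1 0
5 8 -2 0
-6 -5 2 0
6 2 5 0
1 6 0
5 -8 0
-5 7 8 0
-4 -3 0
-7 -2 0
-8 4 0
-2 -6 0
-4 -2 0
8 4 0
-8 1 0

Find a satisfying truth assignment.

y1=True, y2=False, y3=False, y4=True, y5=True, y6=False, y7=True, y8=True, y9=True

Check each clause:
  1. (y9 || y3) — y9 is true.
  2. (y5 || y4) — y4 is true.
  3. (y9 || y7) — y9 is true.
  4. (!y4 || y7 || y1) — y1 is true.
  5. (y8 || !y1) — y8 is true.
  6. (!y8 || !y6) — !y6 is true.
  7. (y5 || !y7) — y5 is true.
  8. (y9 || y5) — y9 is true.
  9. (!y2 || y1) — y1 is true.
  10. (y8 || !y2 || y5) — y8 is true.
  11. (y2 || !y5 || !y6) — !y6 is true.
  12. (y6 || y2 || y5) — y5 is true.
  13. (y6 || y1) — y1 is true.
  14. (y5 || !y8) — y5 is true.
  15. (!y5 || y7 || y8) — y8 is true.
  16. (!y3 || !y4) — !y3 is true.
  17. (!y7 || !y2) — !y2 is true.
  18. (y4 || !y8) — y4 is true.
  19. (!y2 || !y6) — !y6 is true.
  20. (!y2 || !y4) — !y2 is true.
  21. (y8 || y4) — y8 is true.
  22. (!y8 || y1) — y1 is true.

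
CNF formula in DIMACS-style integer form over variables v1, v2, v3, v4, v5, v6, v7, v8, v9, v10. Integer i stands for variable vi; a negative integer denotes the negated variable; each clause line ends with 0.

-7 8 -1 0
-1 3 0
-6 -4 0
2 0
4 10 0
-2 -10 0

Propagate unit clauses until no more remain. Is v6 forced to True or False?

(v2) stands alone — v2 = True.
(¬v2 ∨ ¬v10) with v2 = True leaves only ¬v10, so v10 = False.
(v4 ∨ v10) with v10 = False leaves only v4, so v4 = True.
(¬v4 ∨ ¬v6) with v4 = True leaves only ¬v6, so v6 = False.

False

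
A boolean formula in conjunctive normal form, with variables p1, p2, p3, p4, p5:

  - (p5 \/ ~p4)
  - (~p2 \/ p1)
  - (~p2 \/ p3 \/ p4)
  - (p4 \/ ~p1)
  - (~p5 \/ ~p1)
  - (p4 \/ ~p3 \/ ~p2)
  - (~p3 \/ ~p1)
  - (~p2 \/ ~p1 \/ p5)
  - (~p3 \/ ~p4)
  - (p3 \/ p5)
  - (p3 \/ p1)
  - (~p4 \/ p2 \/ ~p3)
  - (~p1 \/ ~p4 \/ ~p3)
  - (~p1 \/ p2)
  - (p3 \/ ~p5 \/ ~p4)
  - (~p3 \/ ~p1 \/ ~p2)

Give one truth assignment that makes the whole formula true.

p1=0, p2=0, p3=1, p4=0, p5=1

Check each clause:
  1. (~p4 \/ p5) — ~p4 is true.
  2. (p1 \/ ~p2) — ~p2 is true.
  3. (p3 \/ ~p2 \/ p4) — p3 is true.
  4. (p4 \/ ~p1) — ~p1 is true.
  5. (~p5 \/ ~p1) — ~p1 is true.
  6. (~p2 \/ p4 \/ ~p3) — ~p2 is true.
  7. (~p1 \/ ~p3) — ~p1 is true.
  8. (p5 \/ ~p1 \/ ~p2) — p5 is true.
  9. (~p4 \/ ~p3) — ~p4 is true.
  10. (p5 \/ p3) — p3 is true.
  11. (p3 \/ p1) — p3 is true.
  12. (~p4 \/ ~p3 \/ p2) — ~p4 is true.
  13. (~p4 \/ ~p3 \/ ~p1) — ~p4 is true.
  14. (p2 \/ ~p1) — ~p1 is true.
  15. (~p4 \/ p3 \/ ~p5) — p3 is true.
  16. (~p1 \/ ~p3 \/ ~p2) — ~p2 is true.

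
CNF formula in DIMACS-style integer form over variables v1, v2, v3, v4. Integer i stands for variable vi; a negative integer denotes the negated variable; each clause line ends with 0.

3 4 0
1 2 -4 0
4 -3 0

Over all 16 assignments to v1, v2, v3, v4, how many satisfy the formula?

6

Satisfying assignments:
  v1=0 v2=1 v3=0 v4=1
  v1=0 v2=1 v3=1 v4=1
  v1=1 v2=0 v3=0 v4=1
  v1=1 v2=0 v3=1 v4=1
  v1=1 v2=1 v3=0 v4=1
  v1=1 v2=1 v3=1 v4=1
That's 6 in total.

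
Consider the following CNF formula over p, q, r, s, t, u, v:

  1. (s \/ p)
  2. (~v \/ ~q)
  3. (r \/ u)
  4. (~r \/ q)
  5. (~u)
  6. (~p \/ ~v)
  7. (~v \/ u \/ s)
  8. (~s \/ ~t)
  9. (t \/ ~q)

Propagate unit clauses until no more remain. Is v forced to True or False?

False

Unit clause (~u) sets u = False.
(r \/ u) with u = False leaves only r, so r = True.
(q \/ ~r) with r = True leaves only q, so q = True.
In (~v \/ ~q), ~q is now false; ~v must hold, so v = False.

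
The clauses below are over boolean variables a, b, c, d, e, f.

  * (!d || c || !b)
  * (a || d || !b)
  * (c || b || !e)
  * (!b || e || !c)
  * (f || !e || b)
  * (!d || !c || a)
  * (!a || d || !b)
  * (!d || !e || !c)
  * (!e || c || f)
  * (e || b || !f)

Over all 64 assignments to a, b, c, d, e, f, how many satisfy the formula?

9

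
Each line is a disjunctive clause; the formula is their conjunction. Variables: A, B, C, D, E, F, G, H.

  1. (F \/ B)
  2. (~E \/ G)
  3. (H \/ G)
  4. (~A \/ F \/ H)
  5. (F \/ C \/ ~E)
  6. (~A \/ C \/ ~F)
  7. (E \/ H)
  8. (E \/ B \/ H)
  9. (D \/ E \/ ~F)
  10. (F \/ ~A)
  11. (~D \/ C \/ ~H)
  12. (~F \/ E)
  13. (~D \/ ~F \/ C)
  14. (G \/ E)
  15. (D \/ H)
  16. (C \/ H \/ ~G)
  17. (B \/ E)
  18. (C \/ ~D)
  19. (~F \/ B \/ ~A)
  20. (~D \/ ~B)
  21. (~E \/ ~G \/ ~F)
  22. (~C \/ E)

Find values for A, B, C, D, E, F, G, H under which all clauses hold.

A = 0, B = 1, C = 1, D = 0, E = 1, F = 0, G = 1, H = 1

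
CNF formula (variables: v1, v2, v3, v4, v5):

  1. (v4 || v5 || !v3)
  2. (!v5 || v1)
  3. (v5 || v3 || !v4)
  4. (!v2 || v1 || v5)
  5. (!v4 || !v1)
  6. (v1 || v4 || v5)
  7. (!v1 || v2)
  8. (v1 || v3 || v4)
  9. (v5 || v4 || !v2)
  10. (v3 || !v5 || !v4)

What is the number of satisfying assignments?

The models are:
  v1=0 v2=0 v3=1 v4=1 v5=0
  v1=1 v2=1 v3=0 v4=0 v5=1
  v1=1 v2=1 v3=1 v4=0 v5=1
That's 3 in total.

3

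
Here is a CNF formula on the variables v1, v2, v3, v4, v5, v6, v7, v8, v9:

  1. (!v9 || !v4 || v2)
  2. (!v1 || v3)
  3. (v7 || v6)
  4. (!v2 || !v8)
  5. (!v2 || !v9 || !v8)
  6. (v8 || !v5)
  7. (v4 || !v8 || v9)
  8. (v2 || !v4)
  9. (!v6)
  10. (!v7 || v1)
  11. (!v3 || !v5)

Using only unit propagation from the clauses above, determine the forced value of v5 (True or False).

False

(!v6) is a unit clause: v6 = False.
(v7 || v6) with v6 = False leaves only v7, so v7 = True.
(v1 || !v7) with v7 = True leaves only v1, so v1 = True.
From (!v1 || v3) and v1 = True: v3 = True.
(!v3 || !v5) with v3 = True leaves only !v5, so v5 = False.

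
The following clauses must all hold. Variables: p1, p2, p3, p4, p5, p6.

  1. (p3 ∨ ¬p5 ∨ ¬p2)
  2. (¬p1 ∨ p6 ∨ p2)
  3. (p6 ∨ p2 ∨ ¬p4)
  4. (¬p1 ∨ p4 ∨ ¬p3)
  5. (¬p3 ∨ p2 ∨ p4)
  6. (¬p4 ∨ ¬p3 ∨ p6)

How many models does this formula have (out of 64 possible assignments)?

30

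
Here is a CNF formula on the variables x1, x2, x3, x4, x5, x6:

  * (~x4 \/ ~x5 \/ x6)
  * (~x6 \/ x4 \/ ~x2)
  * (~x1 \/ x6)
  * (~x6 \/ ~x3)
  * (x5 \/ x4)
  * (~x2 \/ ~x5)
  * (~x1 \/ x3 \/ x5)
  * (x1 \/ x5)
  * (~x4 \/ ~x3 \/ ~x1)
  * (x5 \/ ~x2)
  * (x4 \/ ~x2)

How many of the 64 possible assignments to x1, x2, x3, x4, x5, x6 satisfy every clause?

6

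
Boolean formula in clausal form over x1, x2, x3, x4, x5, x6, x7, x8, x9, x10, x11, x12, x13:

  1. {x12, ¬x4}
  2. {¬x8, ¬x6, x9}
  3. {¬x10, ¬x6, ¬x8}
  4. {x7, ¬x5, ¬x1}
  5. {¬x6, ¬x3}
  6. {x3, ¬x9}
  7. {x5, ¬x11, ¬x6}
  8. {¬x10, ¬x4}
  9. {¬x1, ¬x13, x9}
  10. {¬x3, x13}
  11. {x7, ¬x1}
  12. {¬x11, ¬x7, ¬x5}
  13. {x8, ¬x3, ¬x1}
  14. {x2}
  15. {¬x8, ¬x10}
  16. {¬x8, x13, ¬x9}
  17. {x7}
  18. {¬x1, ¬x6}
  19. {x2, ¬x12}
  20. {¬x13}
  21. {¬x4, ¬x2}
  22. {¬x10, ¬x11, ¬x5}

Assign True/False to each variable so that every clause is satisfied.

The clause (x2) is unit: x2 must be True.
The clause (x7) is unit: x7 must be True.
Unit propagation: (¬x13) forces x13 = False.
Unit propagation: (¬x3) forces x3 = False.
(¬x9) is a unit clause, so x9 = False.
Unit propagation: (¬x4) forces x4 = False.
x6 occurs only negated in the remaining clauses — set x6 = False.
Pure literal: x8 appears only negated; assign x8 = False.
Try x5 = False.
x1, x10, x11, x12 are now unconstrained; take x1 = True, x10 = True, x11 = False, x12 = True.

x1=True  x2=True  x3=False  x4=False  x5=False  x6=False  x7=True  x8=False  x9=False  x10=True  x11=False  x12=True  x13=False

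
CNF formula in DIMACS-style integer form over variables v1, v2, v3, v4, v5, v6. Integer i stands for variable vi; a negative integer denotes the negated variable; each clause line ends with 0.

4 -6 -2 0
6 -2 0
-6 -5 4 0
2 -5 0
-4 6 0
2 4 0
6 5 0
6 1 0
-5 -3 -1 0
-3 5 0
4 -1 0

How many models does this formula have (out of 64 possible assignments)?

Satisfying assignments:
  v1=0 v2=0 v3=0 v4=1 v5=0 v6=1
  v1=0 v2=1 v3=0 v4=1 v5=0 v6=1
  v1=0 v2=1 v3=0 v4=1 v5=1 v6=1
  v1=0 v2=1 v3=1 v4=1 v5=1 v6=1
  v1=1 v2=0 v3=0 v4=1 v5=0 v6=1
  v1=1 v2=1 v3=0 v4=1 v5=0 v6=1
  v1=1 v2=1 v3=0 v4=1 v5=1 v6=1
Count: 7.

7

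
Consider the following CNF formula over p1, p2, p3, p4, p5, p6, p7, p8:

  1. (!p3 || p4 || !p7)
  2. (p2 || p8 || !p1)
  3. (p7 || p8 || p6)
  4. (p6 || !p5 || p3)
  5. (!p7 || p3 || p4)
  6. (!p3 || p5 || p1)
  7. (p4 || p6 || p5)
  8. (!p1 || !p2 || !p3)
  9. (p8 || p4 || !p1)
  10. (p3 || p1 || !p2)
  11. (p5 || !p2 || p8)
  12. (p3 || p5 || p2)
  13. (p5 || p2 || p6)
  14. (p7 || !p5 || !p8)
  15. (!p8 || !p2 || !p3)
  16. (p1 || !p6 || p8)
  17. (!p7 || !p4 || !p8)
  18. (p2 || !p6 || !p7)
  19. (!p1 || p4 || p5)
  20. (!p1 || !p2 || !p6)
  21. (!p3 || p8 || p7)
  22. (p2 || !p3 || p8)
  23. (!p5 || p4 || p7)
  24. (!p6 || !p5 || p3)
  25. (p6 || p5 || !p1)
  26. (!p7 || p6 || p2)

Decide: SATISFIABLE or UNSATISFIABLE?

Branch on p1: take p1 = True.
For the remaining variables, p2 = False, p3 = True, p4 = True, p5 = False, p6 = True, p7 = False, p8 = True works.
So p1=True, p2=False, p3=True, p4=True, p5=False, p6=True, p7=False, p8=True is a satisfying assignment.

SATISFIABLE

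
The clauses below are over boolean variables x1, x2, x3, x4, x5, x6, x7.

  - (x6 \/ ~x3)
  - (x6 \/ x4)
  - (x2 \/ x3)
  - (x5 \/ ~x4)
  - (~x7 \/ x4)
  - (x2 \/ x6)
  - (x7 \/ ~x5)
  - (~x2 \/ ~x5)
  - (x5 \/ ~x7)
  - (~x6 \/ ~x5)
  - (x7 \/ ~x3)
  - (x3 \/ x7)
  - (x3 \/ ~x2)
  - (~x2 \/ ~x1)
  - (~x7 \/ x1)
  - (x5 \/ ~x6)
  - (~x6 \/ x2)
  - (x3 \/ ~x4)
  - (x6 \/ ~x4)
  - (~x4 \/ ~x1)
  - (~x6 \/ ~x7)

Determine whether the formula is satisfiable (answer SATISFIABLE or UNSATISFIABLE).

UNSATISFIABLE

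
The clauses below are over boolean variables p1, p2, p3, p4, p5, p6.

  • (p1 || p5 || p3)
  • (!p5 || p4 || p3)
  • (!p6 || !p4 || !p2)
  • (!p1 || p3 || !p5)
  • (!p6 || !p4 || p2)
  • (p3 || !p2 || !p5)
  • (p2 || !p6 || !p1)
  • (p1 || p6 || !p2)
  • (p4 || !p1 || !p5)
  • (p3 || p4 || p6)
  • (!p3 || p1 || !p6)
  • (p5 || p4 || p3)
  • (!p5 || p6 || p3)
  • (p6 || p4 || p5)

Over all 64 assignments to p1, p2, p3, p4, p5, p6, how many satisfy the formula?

10

Case analysis on p3 and p5:
  p3=T, p5=T: remaining (p1,p2,p4,p6) ∈ {(F,F,F,F); (F,F,T,F); (T,F,T,F); (T,T,T,F)} — 4.
  p3=T, p5=F: remaining (p1,p2,p4,p6) ∈ {(F,F,T,F); (T,F,T,F); (T,T,F,T); (T,T,T,F)} — 4.
  p3=F, p5=T: a clause becomes empty — 0.
  p3=F, p5=F: remaining (p1,p2,p4,p6) ∈ {(T,F,T,F); (T,T,T,F)} — 2.
Total: 4 + 4 + 0 + 2 = 10.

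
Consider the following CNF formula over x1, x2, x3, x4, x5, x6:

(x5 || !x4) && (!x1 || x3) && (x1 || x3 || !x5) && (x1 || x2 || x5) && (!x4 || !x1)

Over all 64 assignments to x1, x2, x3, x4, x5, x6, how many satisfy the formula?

Split on x1, then x5.
  x1=T, x5=T: remaining (x2,x3,x4,x6) ∈ {(F,T,F,F); (F,T,F,T); (T,T,F,F); (T,T,F,T)} — 4.
  x1=T, x5=F: remaining (x2,x3,x4,x6) ∈ {(F,T,F,F); (F,T,F,T); (T,T,F,F); (T,T,F,T)} — 4.
  x1=F, x5=T: forces x3=T; x2, x4, x6 free → 2^3 = 8.
  x1=F, x5=F: remaining (x2,x3,x4,x6) ∈ {(T,F,F,F); (T,F,F,T); (T,T,F,F); (T,T,F,T)} — 4.
Total: 4 + 4 + 8 + 4 = 20.

20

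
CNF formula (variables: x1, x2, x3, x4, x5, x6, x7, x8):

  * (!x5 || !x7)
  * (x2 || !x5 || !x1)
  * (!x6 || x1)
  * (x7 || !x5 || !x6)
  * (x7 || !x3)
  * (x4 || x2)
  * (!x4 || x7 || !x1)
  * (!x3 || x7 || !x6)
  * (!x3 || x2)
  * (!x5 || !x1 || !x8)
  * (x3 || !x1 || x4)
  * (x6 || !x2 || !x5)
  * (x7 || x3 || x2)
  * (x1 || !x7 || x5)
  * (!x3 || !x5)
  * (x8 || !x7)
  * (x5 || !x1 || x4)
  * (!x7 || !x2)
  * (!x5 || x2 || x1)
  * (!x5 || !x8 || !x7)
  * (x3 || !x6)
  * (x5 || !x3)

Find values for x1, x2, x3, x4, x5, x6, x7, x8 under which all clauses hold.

x1=F, x2=T, x3=F, x4=F, x5=F, x6=F, x7=F, x8=F

Check each clause:
  1. (!x5 || !x7) — !x7 is true.
  2. (!x1 || x2 || !x5) — x2 is true.
  3. (x1 || !x6) — !x6 is true.
  4. (!x5 || !x6 || x7) — !x6 is true.
  5. (!x3 || x7) — !x3 is true.
  6. (x4 || x2) — x2 is true.
  7. (!x4 || !x1 || x7) — !x4 is true.
  8. (x7 || !x3 || !x6) — !x6 is true.
  9. (!x3 || x2) — x2 is true.
  10. (!x5 || !x1 || !x8) — !x8 is true.
  11. (x4 || x3 || !x1) — !x1 is true.
  12. (!x2 || !x5 || x6) — !x5 is true.
  13. (x7 || x3 || x2) — x2 is true.
  14. (x5 || x1 || !x7) — !x7 is true.
  15. (!x5 || !x3) — !x5 is true.
  16. (x8 || !x7) — !x7 is true.
  17. (!x1 || x5 || x4) — !x1 is true.
  18. (!x2 || !x7) — !x7 is true.
  19. (!x5 || x2 || x1) — x2 is true.
  20. (!x5 || !x8 || !x7) — !x8 is true.
  21. (!x6 || x3) — !x6 is true.
  22. (x5 || !x3) — !x3 is true.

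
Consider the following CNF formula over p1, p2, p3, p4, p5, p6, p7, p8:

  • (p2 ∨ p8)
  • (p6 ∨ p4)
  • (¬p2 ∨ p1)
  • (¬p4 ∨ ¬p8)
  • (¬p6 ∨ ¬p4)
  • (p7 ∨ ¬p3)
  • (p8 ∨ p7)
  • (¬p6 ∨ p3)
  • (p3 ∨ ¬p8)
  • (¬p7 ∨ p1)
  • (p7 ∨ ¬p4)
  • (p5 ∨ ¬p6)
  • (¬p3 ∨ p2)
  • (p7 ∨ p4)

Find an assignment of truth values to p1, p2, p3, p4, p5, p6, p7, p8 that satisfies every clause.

p1=T, p2=T, p3=T, p4=F, p5=T, p6=T, p7=T, p8=F

Check each clause:
  1. (p8 ∨ p2) — p2 is true.
  2. (p6 ∨ p4) — p6 is true.
  3. (¬p2 ∨ p1) — p1 is true.
  4. (¬p8 ∨ ¬p4) — ¬p8 is true.
  5. (¬p6 ∨ ¬p4) — ¬p4 is true.
  6. (¬p3 ∨ p7) — p7 is true.
  7. (p7 ∨ p8) — p7 is true.
  8. (¬p6 ∨ p3) — p3 is true.
  9. (¬p8 ∨ p3) — ¬p8 is true.
  10. (p1 ∨ ¬p7) — p1 is true.
  11. (¬p4 ∨ p7) — ¬p4 is true.
  12. (¬p6 ∨ p5) — p5 is true.
  13. (¬p3 ∨ p2) — p2 is true.
  14. (p4 ∨ p7) — p7 is true.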